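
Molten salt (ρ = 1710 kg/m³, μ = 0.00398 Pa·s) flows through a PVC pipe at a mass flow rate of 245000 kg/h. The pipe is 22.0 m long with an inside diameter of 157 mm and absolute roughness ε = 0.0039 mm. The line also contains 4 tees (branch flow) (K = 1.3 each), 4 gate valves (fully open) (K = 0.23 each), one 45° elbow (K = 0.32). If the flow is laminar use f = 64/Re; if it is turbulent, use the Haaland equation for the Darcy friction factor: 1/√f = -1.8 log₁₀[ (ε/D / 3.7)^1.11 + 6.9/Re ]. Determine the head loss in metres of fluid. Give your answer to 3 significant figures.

ṁ = 245000 kg/h = 245000/3600 = 68.06 kg/s.
A = πD²/4 = π(0.157)²/4 = 0.01936 m²; mean velocity V = ṁ/(ρA) = 68.06/(1710 · 0.01936) = 2.056 m/s.
Reynolds number Re = ρVD/μ = 1710 · 2.056 · 0.157 / 0.00398 = 1.387e+05.
Re > 4000 → turbulent. Relative roughness ε/D = 3.9e-06/0.157 = 2.48e-05. Haaland: 1/√f = -1.8 log₁₀[(2.48e-05/3.7)^1.11 + 6.9/1.387e+05] = -1.8 log₁₀[1.81e-06 + 4.98e-05] = 7.718, so f = 0.01679.
Total minor-loss coefficient ΣK = 4·1.3 + 4·0.23 + 1·0.32 = 6.44.
ΔP = [f·L/D + ΣK]·(ρV²/2) = [0.01679·22/0.157 + 6.44]·(1710·2.056²/2) = [2.353 + 6.44]·3613 = 3.177e+04 Pa.
Head loss h_f = ΔP/(ρg) = 3.177e+04/(1710·9.81) = 1.89 m.

h_f ≈ 1.89 m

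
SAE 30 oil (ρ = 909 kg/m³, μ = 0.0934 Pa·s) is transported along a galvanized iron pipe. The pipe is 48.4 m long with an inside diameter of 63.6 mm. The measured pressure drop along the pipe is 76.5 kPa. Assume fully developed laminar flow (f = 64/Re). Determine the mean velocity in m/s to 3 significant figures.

V ≈ 2.14 m/s

For laminar flow, f = 64/Re with Re = ρVD/μ, so Darcy-Weisbach reduces to ΔP = 32μLV/D². Solving for V: V = ΔP·D²/(32μL) = 7.65e+04·(0.0636)²/(32·0.0934·48.4) = 2.139 m/s.
Check: Re = ρVD/μ = 909·2.139·0.0636/0.0934 = 1324 < 2300, so the laminar assumption holds.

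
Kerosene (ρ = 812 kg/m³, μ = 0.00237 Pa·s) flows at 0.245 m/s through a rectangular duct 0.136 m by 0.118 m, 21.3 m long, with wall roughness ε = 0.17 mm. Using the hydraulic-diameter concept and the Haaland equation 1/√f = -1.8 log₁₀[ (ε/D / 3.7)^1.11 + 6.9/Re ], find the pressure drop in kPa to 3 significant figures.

ΔP ≈ 0.132 kPa

Hydraulic diameter D_h = 4A/P = 4·(0.136·0.118)/(2·(0.136+0.118)) = 0.06419/0.508 = 0.1264 m.
Re = ρVD_h/μ = 812·0.245·0.1264/0.00237 = 1.061e+04.
ε/D_h = 0.00017/0.1264 = 0.00135; Haaland gives 1/√f = -1.8 log₁₀[0.000152+0.000651] = 5.572, so f = 0.03221.
ΔP = f(L/D_h)(ρV²/2) = 0.03221·21.3/0.1264·24.37 = 132.3 Pa.
ΔP = 0.132 kPa.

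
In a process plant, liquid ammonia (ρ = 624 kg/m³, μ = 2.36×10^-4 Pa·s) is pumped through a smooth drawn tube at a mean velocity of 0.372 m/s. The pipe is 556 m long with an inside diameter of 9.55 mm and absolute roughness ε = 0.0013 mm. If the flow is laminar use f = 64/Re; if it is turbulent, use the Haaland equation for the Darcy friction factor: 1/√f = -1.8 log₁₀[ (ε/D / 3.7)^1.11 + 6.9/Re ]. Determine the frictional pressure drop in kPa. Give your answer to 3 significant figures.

ΔP ≈ 79.3 kPa

Reynolds number Re = ρVD/μ = 624 · 0.372 · 0.00955 / 0.000236 = 9393.
Re > 4000 → turbulent. Relative roughness ε/D = 1.3e-06/0.00955 = 0.000136. Haaland: 1/√f = -1.8 log₁₀[(0.000136/3.7)^1.11 + 6.9/9393] = -1.8 log₁₀[1.2e-05 + 0.000735] = 5.629, so f = 0.03157.
Darcy-Weisbach: ΔP = f(L/D)(ρV²/2) = 0.03157·(556/0.00955)·(624·0.372²/2) = 0.03157·5.822e+04·43.18 = 7.935e+04 Pa.
ΔP = 7.935e+04 Pa = 79.3 kPa.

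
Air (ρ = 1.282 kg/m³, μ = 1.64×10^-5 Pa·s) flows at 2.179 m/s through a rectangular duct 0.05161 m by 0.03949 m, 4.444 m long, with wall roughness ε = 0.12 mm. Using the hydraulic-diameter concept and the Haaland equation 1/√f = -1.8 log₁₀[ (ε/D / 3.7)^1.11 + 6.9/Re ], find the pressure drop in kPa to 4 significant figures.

ΔP ≈ 0.01102 kPa

Hydraulic diameter D_h = 4A/P = 4·(0.05161·0.03949)/(2·(0.05161+0.03949)) = 0.008152/0.1822 = 0.04474 m.
Re = ρVD_h/μ = 1.282·2.179·0.04474/1.64e-05 = 7621.
ε/D_h = 0.00012/0.04474 = 0.00268; Haaland gives 1/√f = -1.8 log₁₀[0.000327+0.000905] = 5.237, so f = 0.03647.
ΔP = f(L/D_h)(ρV²/2) = 0.03647·4.444/0.04474·3.043 = 11.02 Pa.
ΔP = 0.01102 kPa.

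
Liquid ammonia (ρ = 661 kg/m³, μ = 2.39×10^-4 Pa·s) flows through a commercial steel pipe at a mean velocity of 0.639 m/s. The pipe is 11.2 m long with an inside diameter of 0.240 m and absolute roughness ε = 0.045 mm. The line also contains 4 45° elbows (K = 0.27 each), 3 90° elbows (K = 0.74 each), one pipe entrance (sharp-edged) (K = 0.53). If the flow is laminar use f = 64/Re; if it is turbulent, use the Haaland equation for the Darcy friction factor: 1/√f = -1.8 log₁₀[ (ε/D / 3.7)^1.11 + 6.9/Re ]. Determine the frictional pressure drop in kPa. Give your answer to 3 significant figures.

Reynolds number Re = ρVD/μ = 661 · 0.639 · 0.24 / 0.000239 = 4.241e+05.
Re > 4000 → turbulent. Relative roughness ε/D = 4.5e-05/0.24 = 0.000188. Haaland: 1/√f = -1.8 log₁₀[(0.000188/3.7)^1.11 + 6.9/4.241e+05] = -1.8 log₁₀[1.71e-05 + 1.63e-05] = 8.059, so f = 0.0154.
Total minor-loss coefficient ΣK = 4·0.27 + 3·0.74 + 1·0.53 = 3.83.
ΔP = [f·L/D + ΣK]·(ρV²/2) = [0.0154·11.2/0.24 + 3.83]·(661·0.639²/2) = [0.7186 + 3.83]·135 = 613.8 Pa.
ΔP = 613.8 Pa = 0.614 kPa.

ΔP ≈ 0.614 kPa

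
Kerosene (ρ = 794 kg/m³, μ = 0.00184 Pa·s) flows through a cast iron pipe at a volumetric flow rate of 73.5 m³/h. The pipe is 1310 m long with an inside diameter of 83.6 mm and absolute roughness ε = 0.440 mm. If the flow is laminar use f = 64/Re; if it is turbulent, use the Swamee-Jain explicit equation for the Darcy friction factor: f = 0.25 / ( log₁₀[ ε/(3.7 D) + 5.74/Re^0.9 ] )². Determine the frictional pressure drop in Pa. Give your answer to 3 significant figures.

ΔP ≈ 2.73×10^6 Pa

Q = 73.5 m³/h = 73.5/3600 = 0.02042 m³/s.
Cross-sectional area A = πD²/4 = π(0.0836)²/4 = 0.005489 m²; mean velocity V = Q/A = 0.02042/0.005489 = 3.719 m/s.
Reynolds number Re = ρVD/μ = 794 · 3.719 · 0.0836 / 0.00184 = 1.342e+05.
Re > 4000 → turbulent. Relative roughness ε/D = 0.00044/0.0836 = 0.00526. Swamee-Jain: f = 0.25/(log₁₀[0.00526/3.7 + 5.74/1.342e+05^0.9])² = 0.25/(log₁₀[0.00142 + 0.000139])² = 0.25/(-2.806)² = 0.03174.
Darcy-Weisbach: ΔP = f(L/D)(ρV²/2) = 0.03174·(1310/0.0836)·(794·3.719²/2) = 0.03174·1.567e+04·5492 = 2.732e+06 Pa.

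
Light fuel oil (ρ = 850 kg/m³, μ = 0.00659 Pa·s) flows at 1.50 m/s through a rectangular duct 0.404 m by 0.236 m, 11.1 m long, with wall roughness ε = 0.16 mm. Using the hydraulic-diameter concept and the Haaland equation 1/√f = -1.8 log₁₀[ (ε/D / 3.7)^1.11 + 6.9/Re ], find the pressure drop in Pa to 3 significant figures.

ΔP ≈ 779 Pa

Hydraulic diameter D_h = 4A/P = 4·(0.404·0.236)/(2·(0.404+0.236)) = 0.3814/1.28 = 0.2979 m.
Re = ρVD_h/μ = 850·1.5·0.2979/0.00659 = 5.765e+04.
ε/D_h = 0.00016/0.2979 = 0.000537; Haaland gives 1/√f = -1.8 log₁₀[5.49e-05+0.00012] = 6.764, so f = 0.02185.
ΔP = f(L/D_h)(ρV²/2) = 0.02185·11.1/0.2979·956.2 = 778.6 Pa.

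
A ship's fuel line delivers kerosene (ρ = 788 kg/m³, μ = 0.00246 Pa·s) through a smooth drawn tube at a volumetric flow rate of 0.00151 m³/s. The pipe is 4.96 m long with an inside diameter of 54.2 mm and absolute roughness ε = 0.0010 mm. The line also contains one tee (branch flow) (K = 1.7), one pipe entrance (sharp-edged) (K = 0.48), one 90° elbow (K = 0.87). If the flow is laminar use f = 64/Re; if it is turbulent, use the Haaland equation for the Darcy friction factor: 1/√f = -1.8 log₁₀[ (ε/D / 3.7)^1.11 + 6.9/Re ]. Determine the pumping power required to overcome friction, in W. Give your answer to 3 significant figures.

Cross-sectional area A = πD²/4 = π(0.0542)²/4 = 0.002307 m²; mean velocity V = Q/A = 0.00151/0.002307 = 0.6545 m/s.
Reynolds number Re = ρVD/μ = 788 · 0.6545 · 0.0542 / 0.00246 = 1.136e+04.
Re > 4000 → turbulent. Relative roughness ε/D = 1e-06/0.0542 = 1.85e-05. Haaland: 1/√f = -1.8 log₁₀[(1.85e-05/3.7)^1.11 + 6.9/1.136e+04] = -1.8 log₁₀[1.3e-06 + 0.000607] = 5.788, so f = 0.02985.
Total minor-loss coefficient ΣK = 1·1.7 + 1·0.48 + 1·0.87 = 3.05.
ΔP = [f·L/D + ΣK]·(ρV²/2) = [0.02985·4.96/0.0542 + 3.05]·(788·0.6545²/2) = [2.731 + 3.05]·168.8 = 975.7 Pa.
Pumping power P = QΔP = 0.00151·975.7 = 1.473 W = 1.47 W.

P ≈ 1.47 W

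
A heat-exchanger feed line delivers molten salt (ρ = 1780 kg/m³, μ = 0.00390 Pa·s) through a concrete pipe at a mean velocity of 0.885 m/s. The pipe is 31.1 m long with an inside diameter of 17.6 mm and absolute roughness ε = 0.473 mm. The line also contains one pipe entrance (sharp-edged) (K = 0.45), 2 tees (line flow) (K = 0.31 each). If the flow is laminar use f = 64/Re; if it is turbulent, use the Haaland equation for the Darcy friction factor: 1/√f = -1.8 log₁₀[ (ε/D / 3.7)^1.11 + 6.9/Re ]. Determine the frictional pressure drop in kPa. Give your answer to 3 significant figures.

ΔP ≈ 73.6 kPa

Reynolds number Re = ρVD/μ = 1780 · 0.885 · 0.0176 / 0.0039 = 7109.
Re > 4000 → turbulent. Relative roughness ε/D = 0.000473/0.0176 = 0.0269. Haaland: 1/√f = -1.8 log₁₀[(0.0269/3.7)^1.11 + 6.9/7109] = -1.8 log₁₀[0.00423 + 0.000971] = 4.112, so f = 0.05915.
Total minor-loss coefficient ΣK = 1·0.45 + 2·0.31 = 1.07.
ΔP = [f·L/D + ΣK]·(ρV²/2) = [0.05915·31.1/0.0176 + 1.07]·(1780·0.885²/2) = [104.5 + 1.07]·697.1 = 7.36e+04 Pa.
ΔP = 7.36e+04 Pa = 73.6 kPa.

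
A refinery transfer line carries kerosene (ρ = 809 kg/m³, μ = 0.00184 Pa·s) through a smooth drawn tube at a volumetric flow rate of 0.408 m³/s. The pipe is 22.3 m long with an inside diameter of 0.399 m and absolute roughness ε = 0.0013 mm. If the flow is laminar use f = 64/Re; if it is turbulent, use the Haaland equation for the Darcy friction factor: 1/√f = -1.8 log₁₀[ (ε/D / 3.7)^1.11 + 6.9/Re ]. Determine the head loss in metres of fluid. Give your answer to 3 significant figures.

Cross-sectional area A = πD²/4 = π(0.399)²/4 = 0.125 m²; mean velocity V = Q/A = 0.408/0.125 = 3.263 m/s.
Reynolds number Re = ρVD/μ = 809 · 3.263 · 0.399 / 0.00184 = 5.724e+05.
Re > 4000 → turbulent. Relative roughness ε/D = 1.3e-06/0.399 = 3.26e-06. Haaland: 1/√f = -1.8 log₁₀[(3.26e-06/3.7)^1.11 + 6.9/5.724e+05] = -1.8 log₁₀[1.9e-07 + 1.21e-05] = 8.842, so f = 0.01279.
Darcy-Weisbach: ΔP = f(L/D)(ρV²/2) = 0.01279·(22.3/0.399)·(809·3.263²/2) = 0.01279·55.89·4307 = 3079 Pa.
Head loss h_f = ΔP/(ρg) = 3079/(809·9.81) = 0.388 m.

h_f ≈ 0.388 m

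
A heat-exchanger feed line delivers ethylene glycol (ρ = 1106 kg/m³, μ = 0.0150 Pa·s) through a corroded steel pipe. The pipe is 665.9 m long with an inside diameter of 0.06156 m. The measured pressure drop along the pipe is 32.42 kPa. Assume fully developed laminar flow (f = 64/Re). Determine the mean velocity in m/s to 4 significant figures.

For laminar flow, f = 64/Re with Re = ρVD/μ, so Darcy-Weisbach reduces to ΔP = 32μLV/D². Solving for V: V = ΔP·D²/(32μL) = 3.242e+04·(0.06156)²/(32·0.015·665.9) = 0.3844 m/s.
Check: Re = ρVD/μ = 1106·0.3844·0.06156/0.015 = 1745 < 2300, so the laminar assumption holds.

V ≈ 0.3844 m/s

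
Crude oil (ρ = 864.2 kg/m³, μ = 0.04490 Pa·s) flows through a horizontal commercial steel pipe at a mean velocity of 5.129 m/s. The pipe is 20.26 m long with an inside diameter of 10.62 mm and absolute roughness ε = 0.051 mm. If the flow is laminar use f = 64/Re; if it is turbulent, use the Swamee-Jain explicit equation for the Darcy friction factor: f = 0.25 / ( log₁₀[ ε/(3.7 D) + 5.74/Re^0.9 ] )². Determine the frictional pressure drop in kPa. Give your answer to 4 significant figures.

Reynolds number Re = ρVD/μ = 864.2 · 5.129 · 0.01062 / 0.0449 = 1048.
Re < 2300 → laminar flow, so f = 64/Re = 64/1048 = 0.06105 (the turbulent correlation is not needed).
Darcy-Weisbach: ΔP = f(L/D)(ρV²/2) = 0.06105·(20.26/0.01062)·(864.2·5.129²/2) = 0.06105·1908·1.137e+04 = 1.324e+06 Pa.
ΔP = 1.324e+06 Pa = 1324 kPa.

ΔP ≈ 1324 kPa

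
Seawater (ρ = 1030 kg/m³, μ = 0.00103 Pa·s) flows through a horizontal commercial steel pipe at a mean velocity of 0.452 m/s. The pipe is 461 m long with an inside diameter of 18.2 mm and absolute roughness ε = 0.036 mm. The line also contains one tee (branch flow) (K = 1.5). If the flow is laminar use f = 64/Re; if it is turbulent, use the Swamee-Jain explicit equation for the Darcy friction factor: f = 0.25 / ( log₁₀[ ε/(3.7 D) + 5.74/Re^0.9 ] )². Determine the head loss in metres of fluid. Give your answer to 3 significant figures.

Reynolds number Re = ρVD/μ = 1030 · 0.452 · 0.0182 / 0.00103 = 8226.
Re > 4000 → turbulent. Relative roughness ε/D = 3.6e-05/0.0182 = 0.00198. Swamee-Jain: f = 0.25/(log₁₀[0.00198/3.7 + 5.74/8226^0.9])² = 0.25/(log₁₀[0.000535 + 0.00172])² = 0.25/(-2.647)² = 0.03568.
Total minor-loss coefficient ΣK = 1·1.5 = 1.5.
ΔP = [f·L/D + ΣK]·(ρV²/2) = [0.03568·461/0.0182 + 1.5]·(1030·0.452²/2) = [903.7 + 1.5]·105.2 = 9.524e+04 Pa.
Head loss h_f = ΔP/(ρg) = 9.524e+04/(1030·9.81) = 9.43 m.

h_f ≈ 9.43 m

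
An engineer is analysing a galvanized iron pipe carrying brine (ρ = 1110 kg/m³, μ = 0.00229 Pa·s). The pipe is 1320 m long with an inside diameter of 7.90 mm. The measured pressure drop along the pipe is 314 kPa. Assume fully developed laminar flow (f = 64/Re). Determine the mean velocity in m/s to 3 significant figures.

For laminar flow, f = 64/Re with Re = ρVD/μ, so Darcy-Weisbach reduces to ΔP = 32μLV/D². Solving for V: V = ΔP·D²/(32μL) = 3.14e+05·(0.0079)²/(32·0.00229·1320) = 0.2026 m/s.
Check: Re = ρVD/μ = 1110·0.2026·0.0079/0.00229 = 775.8 < 2300, so the laminar assumption holds.

V ≈ 0.203 m/s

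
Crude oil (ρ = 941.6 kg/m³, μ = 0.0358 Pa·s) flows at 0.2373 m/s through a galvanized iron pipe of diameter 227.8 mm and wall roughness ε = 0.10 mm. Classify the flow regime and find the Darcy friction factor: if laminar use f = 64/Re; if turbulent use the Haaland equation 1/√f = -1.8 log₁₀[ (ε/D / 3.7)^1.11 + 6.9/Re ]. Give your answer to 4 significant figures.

Re = ρVD/μ = 941.6·0.2373·0.2278/0.0358 = 1422.
Re < 2300 → laminar, so f = 64/Re = 0.04501 (roughness is irrelevant in laminar flow).

f ≈ 0.04501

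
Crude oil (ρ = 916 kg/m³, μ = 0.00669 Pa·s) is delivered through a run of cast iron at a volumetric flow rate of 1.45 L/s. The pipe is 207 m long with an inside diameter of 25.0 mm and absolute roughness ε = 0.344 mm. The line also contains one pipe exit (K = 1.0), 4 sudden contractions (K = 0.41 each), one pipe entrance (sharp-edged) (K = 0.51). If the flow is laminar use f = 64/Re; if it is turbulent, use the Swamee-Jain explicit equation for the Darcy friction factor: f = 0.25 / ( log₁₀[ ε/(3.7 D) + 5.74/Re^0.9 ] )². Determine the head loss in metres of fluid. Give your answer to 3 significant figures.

Q = 1.45 L/s = 1.45/1000 = 0.00145 m³/s.
Cross-sectional area A = πD²/4 = π(0.025)²/4 = 0.0004909 m²; mean velocity V = Q/A = 0.00145/0.0004909 = 2.954 m/s.
Reynolds number Re = ρVD/μ = 916 · 2.954 · 0.025 / 0.00669 = 1.011e+04.
Re > 4000 → turbulent. Relative roughness ε/D = 0.000344/0.025 = 0.0138. Swamee-Jain: f = 0.25/(log₁₀[0.0138/3.7 + 5.74/1.011e+04^0.9])² = 0.25/(log₁₀[0.00372 + 0.00143])² = 0.25/(-2.288)² = 0.04774.
Total minor-loss coefficient ΣK = 1·1 + 4·0.41 + 1·0.51 = 3.15.
ΔP = [f·L/D + ΣK]·(ρV²/2) = [0.04774·207/0.025 + 3.15]·(916·2.954²/2) = [395.2 + 3.15]·3996 = 1.592e+06 Pa.
Head loss h_f = ΔP/(ρg) = 1.592e+06/(916·9.81) = 177 m.

h_f ≈ 177 m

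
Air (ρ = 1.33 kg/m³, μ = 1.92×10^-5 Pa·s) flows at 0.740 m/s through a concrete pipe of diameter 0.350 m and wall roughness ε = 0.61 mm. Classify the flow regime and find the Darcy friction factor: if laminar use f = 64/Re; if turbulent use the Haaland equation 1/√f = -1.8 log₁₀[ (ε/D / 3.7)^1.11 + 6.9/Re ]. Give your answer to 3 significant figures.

Re = ρVD/μ = 1.33·0.74·0.35/1.92e-05 = 1.794e+04.
Re > 4000 → turbulent. ε/D = 0.00061/0.35 = 0.00174; Haaland: 1/√f = -1.8 log₁₀[0.000203 + 0.000385] = 5.816, so f = 0.02956.

f ≈ 0.0296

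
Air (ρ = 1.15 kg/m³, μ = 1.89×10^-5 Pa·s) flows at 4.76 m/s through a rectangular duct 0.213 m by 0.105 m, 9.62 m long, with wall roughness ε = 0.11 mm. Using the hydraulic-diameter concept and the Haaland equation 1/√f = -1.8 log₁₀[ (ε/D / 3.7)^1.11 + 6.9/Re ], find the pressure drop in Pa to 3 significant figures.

Hydraulic diameter D_h = 4A/P = 4·(0.213·0.105)/(2·(0.213+0.105)) = 0.08946/0.636 = 0.1407 m.
Re = ρVD_h/μ = 1.15·4.76·0.1407/1.89e-05 = 4.074e+04.
ε/D_h = 0.00011/0.1407 = 0.000782; Haaland gives 1/√f = -1.8 log₁₀[8.33e-05+0.000169] = 6.475, so f = 0.02385.
ΔP = f(L/D_h)(ρV²/2) = 0.02385·9.62/0.1407·13.03 = 21.25 Pa.

ΔP ≈ 21.3 Pa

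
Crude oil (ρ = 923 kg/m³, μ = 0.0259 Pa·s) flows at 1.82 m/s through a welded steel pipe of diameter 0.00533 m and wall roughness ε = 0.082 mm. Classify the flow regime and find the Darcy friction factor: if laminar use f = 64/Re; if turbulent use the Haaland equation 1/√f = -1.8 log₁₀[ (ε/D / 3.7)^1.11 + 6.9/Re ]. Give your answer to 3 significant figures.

f ≈ 0.185

Re = ρVD/μ = 923·1.82·0.00533/0.0259 = 345.7.
Re < 2300 → laminar, so f = 64/Re = 0.1851 (roughness is irrelevant in laminar flow).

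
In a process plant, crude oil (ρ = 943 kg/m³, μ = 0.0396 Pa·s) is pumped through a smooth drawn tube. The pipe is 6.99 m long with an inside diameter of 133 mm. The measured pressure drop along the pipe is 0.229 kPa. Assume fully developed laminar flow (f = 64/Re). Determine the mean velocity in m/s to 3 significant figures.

For laminar flow, f = 64/Re with Re = ρVD/μ, so Darcy-Weisbach reduces to ΔP = 32μLV/D². Solving for V: V = ΔP·D²/(32μL) = 229·(0.133)²/(32·0.0396·6.99) = 0.4573 m/s.
Check: Re = ρVD/μ = 943·0.4573·0.133/0.0396 = 1448 < 2300, so the laminar assumption holds.

V ≈ 0.457 m/s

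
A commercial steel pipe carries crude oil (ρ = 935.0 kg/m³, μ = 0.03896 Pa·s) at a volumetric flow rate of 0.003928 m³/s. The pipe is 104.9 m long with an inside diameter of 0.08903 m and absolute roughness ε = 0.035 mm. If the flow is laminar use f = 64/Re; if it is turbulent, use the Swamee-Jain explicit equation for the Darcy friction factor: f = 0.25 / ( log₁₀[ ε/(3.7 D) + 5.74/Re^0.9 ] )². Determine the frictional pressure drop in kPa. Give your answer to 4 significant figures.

ΔP ≈ 10.41 kPa

Cross-sectional area A = πD²/4 = π(0.08903)²/4 = 0.006225 m²; mean velocity V = Q/A = 0.003928/0.006225 = 0.631 m/s.
Reynolds number Re = ρVD/μ = 935 · 0.631 · 0.08903 / 0.039 = 1348.
Re < 2300 → laminar flow, so f = 64/Re = 64/1348 = 0.04747 (the turbulent correlation is not needed).
Darcy-Weisbach: ΔP = f(L/D)(ρV²/2) = 0.04747·(104.9/0.08903)·(935·0.631²/2) = 0.04747·1178·186.1 = 1.041e+04 Pa.
ΔP = 1.041e+04 Pa = 10.41 kPa.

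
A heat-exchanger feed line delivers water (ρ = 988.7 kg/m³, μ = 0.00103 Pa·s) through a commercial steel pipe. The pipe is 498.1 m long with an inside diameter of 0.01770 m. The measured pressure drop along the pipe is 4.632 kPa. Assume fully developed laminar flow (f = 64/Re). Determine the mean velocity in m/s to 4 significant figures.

For laminar flow, f = 64/Re with Re = ρVD/μ, so Darcy-Weisbach reduces to ΔP = 32μLV/D². Solving for V: V = ΔP·D²/(32μL) = 4632·(0.0177)²/(32·0.00103·498.1) = 0.08839 m/s.
Check: Re = ρVD/μ = 988.7·0.08839·0.0177/0.00103 = 1502 < 2300, so the laminar assumption holds.

V ≈ 0.08839 m/s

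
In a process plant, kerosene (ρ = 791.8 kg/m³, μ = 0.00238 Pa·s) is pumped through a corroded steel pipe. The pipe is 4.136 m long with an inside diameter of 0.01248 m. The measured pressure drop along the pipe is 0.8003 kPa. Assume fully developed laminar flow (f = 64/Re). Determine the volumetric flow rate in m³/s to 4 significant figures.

For laminar flow, f = 64/Re with Re = ρVD/μ, so Darcy-Weisbach reduces to ΔP = 32μLV/D². Solving for V: V = ΔP·D²/(32μL) = 800.3·(0.01248)²/(32·0.00238·4.136) = 0.3957 m/s.
Check: Re = ρVD/μ = 791.8·0.3957·0.01248/0.00238 = 1643 < 2300, so the laminar assumption holds.
Q = V·A = 0.3957·(π/4·0.01248²) = 4.841e-05 m³/s = 4.841×10^-5 m³/s.

Q ≈ 4.841×10^-5 m³/s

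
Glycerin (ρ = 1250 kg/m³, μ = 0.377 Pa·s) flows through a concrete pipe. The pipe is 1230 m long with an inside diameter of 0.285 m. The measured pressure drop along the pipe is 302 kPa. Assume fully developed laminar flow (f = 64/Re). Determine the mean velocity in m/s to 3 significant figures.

For laminar flow, f = 64/Re with Re = ρVD/μ, so Darcy-Weisbach reduces to ΔP = 32μLV/D². Solving for V: V = ΔP·D²/(32μL) = 3.02e+05·(0.285)²/(32·0.377·1230) = 1.653 m/s.
Check: Re = ρVD/μ = 1250·1.653·0.285/0.377 = 1562 < 2300, so the laminar assumption holds.

V ≈ 1.65 m/s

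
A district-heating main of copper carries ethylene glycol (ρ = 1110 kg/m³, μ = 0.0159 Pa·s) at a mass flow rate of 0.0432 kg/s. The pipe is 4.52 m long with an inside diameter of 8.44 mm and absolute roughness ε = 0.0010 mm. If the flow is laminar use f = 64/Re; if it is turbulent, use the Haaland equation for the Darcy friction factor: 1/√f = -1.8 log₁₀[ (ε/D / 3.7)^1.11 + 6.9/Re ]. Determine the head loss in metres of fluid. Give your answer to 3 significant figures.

h_f ≈ 2.06 m

A = πD²/4 = π(0.00844)²/4 = 5.595e-05 m²; mean velocity V = ṁ/(ρA) = 0.0432/(1110 · 5.595e-05) = 0.6956 m/s.
Reynolds number Re = ρVD/μ = 1110 · 0.6956 · 0.00844 / 0.0159 = 409.9.
Re < 2300 → laminar flow, so f = 64/Re = 64/409.9 = 0.1561 (the turbulent correlation is not needed).
Darcy-Weisbach: ΔP = f(L/D)(ρV²/2) = 0.1561·(4.52/0.00844)·(1110·0.6956²/2) = 0.1561·535.5·268.6 = 2.246e+04 Pa.
Head loss h_f = ΔP/(ρg) = 2.246e+04/(1110·9.81) = 2.06 m.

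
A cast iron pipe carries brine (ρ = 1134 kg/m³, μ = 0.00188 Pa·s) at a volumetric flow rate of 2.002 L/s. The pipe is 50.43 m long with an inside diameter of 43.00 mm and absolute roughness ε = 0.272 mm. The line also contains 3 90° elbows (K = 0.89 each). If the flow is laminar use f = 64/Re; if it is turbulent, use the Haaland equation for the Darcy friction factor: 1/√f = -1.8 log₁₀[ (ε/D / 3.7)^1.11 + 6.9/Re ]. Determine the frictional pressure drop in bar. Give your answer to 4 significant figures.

Q = 2.002 L/s = 2.002/1000 = 0.002002 m³/s.
Cross-sectional area A = πD²/4 = π(0.043)²/4 = 0.001452 m²; mean velocity V = Q/A = 0.002002/0.001452 = 1.379 m/s.
Reynolds number Re = ρVD/μ = 1134 · 1.379 · 0.043 / 0.00188 = 3.576e+04.
Re > 4000 → turbulent. Relative roughness ε/D = 0.000272/0.043 = 0.00633. Haaland: 1/√f = -1.8 log₁₀[(0.00633/3.7)^1.11 + 6.9/3.576e+04] = -1.8 log₁₀[0.000848 + 0.000193] = 5.368, so f = 0.0347.
Total minor-loss coefficient ΣK = 3·0.89 = 2.67.
ΔP = [f·L/D + ΣK]·(ρV²/2) = [0.0347·50.43/0.043 + 2.67]·(1134·1.379²/2) = [40.69 + 2.67]·1078 = 4.673e+04 Pa.
ΔP = 4.673e+04 Pa = 0.4673 bar.

ΔP ≈ 0.4673 bar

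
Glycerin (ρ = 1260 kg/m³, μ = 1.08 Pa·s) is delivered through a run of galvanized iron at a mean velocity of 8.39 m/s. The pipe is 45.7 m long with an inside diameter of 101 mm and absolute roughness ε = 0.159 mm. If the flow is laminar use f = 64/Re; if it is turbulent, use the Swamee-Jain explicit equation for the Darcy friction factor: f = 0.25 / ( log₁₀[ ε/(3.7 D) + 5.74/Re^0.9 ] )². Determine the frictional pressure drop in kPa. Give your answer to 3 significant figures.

Reynolds number Re = ρVD/μ = 1260 · 8.39 · 0.101 / 1.08 = 988.6.
Re < 2300 → laminar flow, so f = 64/Re = 64/988.6 = 0.06474 (the turbulent correlation is not needed).
Darcy-Weisbach: ΔP = f(L/D)(ρV²/2) = 0.06474·(45.7/0.101)·(1260·8.39²/2) = 0.06474·452.5·4.435e+04 = 1.299e+06 Pa.
ΔP = 1.299e+06 Pa = 1300 kPa.

ΔP ≈ 1300 kPa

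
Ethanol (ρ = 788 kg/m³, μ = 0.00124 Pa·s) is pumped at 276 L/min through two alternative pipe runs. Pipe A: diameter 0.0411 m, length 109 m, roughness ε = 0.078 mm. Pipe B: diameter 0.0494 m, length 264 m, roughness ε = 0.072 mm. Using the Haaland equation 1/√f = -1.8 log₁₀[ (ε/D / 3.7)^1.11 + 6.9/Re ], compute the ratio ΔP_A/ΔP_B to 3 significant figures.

ΔP_A/ΔP_B ≈ 1.07

Pipe A: V = Q/A = 0.0046/0.001327 = 3.467 m/s; Re = 9.056e+04; ε/D = 0.0019; Haaland → f = 0.02485; ΔP_A = f(L/D)(ρV²/2) = 3.122e+05 Pa.
Pipe B: V = Q/A = 0.0046/0.001917 = 2.4 m/s; Re = 7.534e+04; ε/D = 0.00146; Haaland → f = 0.02397; ΔP_B = f(L/D)(ρV²/2) = 2.907e+05 Pa.
ΔP_A/ΔP_B = 3.122e+05/2.907e+05 = 1.07.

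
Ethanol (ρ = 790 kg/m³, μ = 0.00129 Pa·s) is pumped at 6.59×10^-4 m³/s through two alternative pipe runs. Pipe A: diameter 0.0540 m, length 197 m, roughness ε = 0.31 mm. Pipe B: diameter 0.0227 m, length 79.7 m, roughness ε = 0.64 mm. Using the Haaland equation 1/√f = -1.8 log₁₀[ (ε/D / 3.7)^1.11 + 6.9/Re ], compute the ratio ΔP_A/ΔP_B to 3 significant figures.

ΔP_A/ΔP_B ≈ 0.0219

Pipe A: V = Q/A = 0.000659/0.00229 = 0.2877 m/s; Re = 9516; ε/D = 0.00574; Haaland → f = 0.0386; ΔP_A = f(L/D)(ρV²/2) = 4605 Pa.
Pipe B: V = Q/A = 0.000659/0.0004047 = 1.628 m/s; Re = 2.264e+04; ε/D = 0.0282; Haaland → f = 0.05723; ΔP_B = f(L/D)(ρV²/2) = 2.104e+05 Pa.
ΔP_A/ΔP_B = 4605/2.104e+05 = 0.0219.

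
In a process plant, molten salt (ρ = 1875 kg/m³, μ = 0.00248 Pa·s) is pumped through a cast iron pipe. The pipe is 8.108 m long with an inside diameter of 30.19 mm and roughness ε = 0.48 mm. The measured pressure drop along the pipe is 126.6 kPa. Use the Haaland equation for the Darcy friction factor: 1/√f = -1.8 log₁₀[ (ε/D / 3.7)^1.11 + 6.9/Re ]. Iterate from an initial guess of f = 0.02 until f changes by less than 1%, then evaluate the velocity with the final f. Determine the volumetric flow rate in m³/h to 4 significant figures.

Q ≈ 8.588 m³/h

Rearranging Darcy-Weisbach: V = √(2·ΔP·D/(f·L·ρ)). With ε/D = 0.00048/0.03019 = 0.0159, iterate starting from f = 0.02:
  f = 0.02 → V = √(2·1.266e+05·0.03019/(0.02·8.108·1875)) = 5.014 m/s; Re = ρVD/μ = 1.144e+05; f → 0.04509
  f = 0.04509 → V = 3.339 m/s; Re = 7.622e+04; f → 0.04528
Converged (Δf/f < 1%). With the final f = 0.04528: V = √(2·1.266e+05·0.03019/(0.04528·8.108·1875)) = 3.332 m/s.
Q = V·A = 3.332·(π/4·0.03019²) = 0.002385 m³/s = 8.588 m³/h.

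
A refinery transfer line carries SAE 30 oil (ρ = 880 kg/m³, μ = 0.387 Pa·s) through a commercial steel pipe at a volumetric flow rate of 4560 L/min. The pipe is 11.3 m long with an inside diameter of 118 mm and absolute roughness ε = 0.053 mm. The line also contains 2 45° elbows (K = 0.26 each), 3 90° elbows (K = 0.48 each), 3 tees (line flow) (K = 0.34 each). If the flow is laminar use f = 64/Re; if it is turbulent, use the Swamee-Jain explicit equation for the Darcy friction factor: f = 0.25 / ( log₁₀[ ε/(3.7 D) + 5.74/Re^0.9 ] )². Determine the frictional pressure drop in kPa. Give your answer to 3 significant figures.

Q = 4560 L/min = 4560/60000 = 0.076 m³/s.
Cross-sectional area A = πD²/4 = π(0.118)²/4 = 0.01094 m²; mean velocity V = Q/A = 0.076/0.01094 = 6.95 m/s.
Reynolds number Re = ρVD/μ = 880 · 6.95 · 0.118 / 0.387 = 1865.
Re < 2300 → laminar flow, so f = 64/Re = 64/1865 = 0.03432 (the turbulent correlation is not needed).
Total minor-loss coefficient ΣK = 2·0.26 + 3·0.48 + 3·0.34 = 2.98.
ΔP = [f·L/D + ΣK]·(ρV²/2) = [0.03432·11.3/0.118 + 2.98]·(880·6.95²/2) = [3.287 + 2.98]·2.125e+04 = 1.332e+05 Pa.
ΔP = 1.332e+05 Pa = 133 kPa.

ΔP ≈ 133 kPa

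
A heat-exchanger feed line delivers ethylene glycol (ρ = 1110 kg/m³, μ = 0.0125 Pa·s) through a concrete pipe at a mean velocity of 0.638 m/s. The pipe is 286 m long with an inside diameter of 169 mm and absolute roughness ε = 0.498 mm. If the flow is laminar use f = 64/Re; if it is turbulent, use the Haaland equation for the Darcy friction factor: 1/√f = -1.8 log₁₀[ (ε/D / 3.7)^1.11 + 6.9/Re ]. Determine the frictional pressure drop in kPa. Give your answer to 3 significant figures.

Reynolds number Re = ρVD/μ = 1110 · 0.638 · 0.169 / 0.0125 = 9575.
Re > 4000 → turbulent. Relative roughness ε/D = 0.000498/0.169 = 0.00295. Haaland: 1/√f = -1.8 log₁₀[(0.00295/3.7)^1.11 + 6.9/9575] = -1.8 log₁₀[0.000363 + 0.000721] = 5.337, so f = 0.03511.
Darcy-Weisbach: ΔP = f(L/D)(ρV²/2) = 0.03511·(286/0.169)·(1110·0.638²/2) = 0.03511·1692·225.9 = 1.342e+04 Pa.
ΔP = 1.342e+04 Pa = 13.4 kPa.

ΔP ≈ 13.4 kPa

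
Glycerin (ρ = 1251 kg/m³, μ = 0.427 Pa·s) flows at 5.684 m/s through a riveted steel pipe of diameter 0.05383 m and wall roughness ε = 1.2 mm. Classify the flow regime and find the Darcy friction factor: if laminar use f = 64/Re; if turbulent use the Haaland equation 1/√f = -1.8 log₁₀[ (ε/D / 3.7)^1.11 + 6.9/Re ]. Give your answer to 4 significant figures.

f ≈ 0.07140

Re = ρVD/μ = 1251·5.684·0.05383/0.427 = 896.4.
Re < 2300 → laminar, so f = 64/Re = 0.0714 (roughness is irrelevant in laminar flow).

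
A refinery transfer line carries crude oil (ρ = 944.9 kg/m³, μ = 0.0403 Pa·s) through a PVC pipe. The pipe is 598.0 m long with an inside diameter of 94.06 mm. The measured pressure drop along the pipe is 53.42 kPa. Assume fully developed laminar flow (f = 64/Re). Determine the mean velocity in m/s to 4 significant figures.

V ≈ 0.6129 m/s

For laminar flow, f = 64/Re with Re = ρVD/μ, so Darcy-Weisbach reduces to ΔP = 32μLV/D². Solving for V: V = ΔP·D²/(32μL) = 5.342e+04·(0.09406)²/(32·0.0403·598) = 0.6129 m/s.
Check: Re = ρVD/μ = 944.9·0.6129·0.09406/0.0403 = 1352 < 2300, so the laminar assumption holds.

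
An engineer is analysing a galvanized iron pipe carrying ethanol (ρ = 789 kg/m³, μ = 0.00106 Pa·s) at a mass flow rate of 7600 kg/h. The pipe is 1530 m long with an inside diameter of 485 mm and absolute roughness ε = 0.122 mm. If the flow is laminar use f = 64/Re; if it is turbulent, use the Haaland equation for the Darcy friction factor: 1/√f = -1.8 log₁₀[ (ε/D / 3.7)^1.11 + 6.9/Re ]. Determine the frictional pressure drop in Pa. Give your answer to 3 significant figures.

ΔP ≈ 9.77 Pa

ṁ = 7600 kg/h = 7600/3600 = 2.111 kg/s.
A = πD²/4 = π(0.485)²/4 = 0.1847 m²; mean velocity V = ṁ/(ρA) = 2.111/(789 · 0.1847) = 0.01448 m/s.
Reynolds number Re = ρVD/μ = 789 · 0.01448 · 0.485 / 0.00106 = 5228.
Re > 4000 → turbulent. Relative roughness ε/D = 0.000122/0.485 = 0.000252. Haaland: 1/√f = -1.8 log₁₀[(0.000252/3.7)^1.11 + 6.9/5228] = -1.8 log₁₀[2.37e-05 + 0.00132] = 5.169, so f = 0.03742.
Darcy-Weisbach: ΔP = f(L/D)(ρV²/2) = 0.03742·(1530/0.485)·(789·0.01448²/2) = 0.03742·3155·0.08275 = 9.769 Pa.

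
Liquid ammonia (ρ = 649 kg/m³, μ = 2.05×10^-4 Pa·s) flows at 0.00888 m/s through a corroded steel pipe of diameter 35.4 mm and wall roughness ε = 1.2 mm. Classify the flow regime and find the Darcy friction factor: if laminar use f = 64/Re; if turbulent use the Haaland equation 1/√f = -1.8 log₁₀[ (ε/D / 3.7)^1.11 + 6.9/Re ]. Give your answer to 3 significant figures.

f ≈ 0.0643

Re = ρVD/μ = 649·0.00888·0.0354/0.000205 = 995.2.
Re < 2300 → laminar, so f = 64/Re = 0.06431 (roughness is irrelevant in laminar flow).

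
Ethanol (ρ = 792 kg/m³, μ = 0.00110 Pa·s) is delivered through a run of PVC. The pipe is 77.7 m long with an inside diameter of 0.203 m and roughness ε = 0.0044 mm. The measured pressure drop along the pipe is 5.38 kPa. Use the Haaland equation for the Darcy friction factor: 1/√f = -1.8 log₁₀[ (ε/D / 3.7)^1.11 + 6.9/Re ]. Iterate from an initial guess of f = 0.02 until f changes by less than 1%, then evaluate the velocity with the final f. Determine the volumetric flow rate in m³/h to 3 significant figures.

Q ≈ 177 m³/h

Rearranging Darcy-Weisbach: V = √(2·ΔP·D/(f·L·ρ)). With ε/D = 4.4e-06/0.203 = 2.17e-05, iterate starting from f = 0.02:
  f = 0.02 → V = √(2·5380·0.203/(0.02·77.7·792)) = 1.332 m/s; Re = ρVD/μ = 1.947e+05; f → 0.01571
  f = 0.01571 → V = 1.503 m/s; Re = 2.197e+05; f → 0.01536
  f = 0.01536 → V = 1.52 m/s; Re = 2.221e+05; f → 0.01533
Converged (Δf/f < 1%). With the final f = 0.01533: V = √(2·5380·0.203/(0.01533·77.7·792)) = 1.521 m/s.
Q = V·A = 1.521·(π/4·0.203²) = 0.04924 m³/s = 177 m³/h.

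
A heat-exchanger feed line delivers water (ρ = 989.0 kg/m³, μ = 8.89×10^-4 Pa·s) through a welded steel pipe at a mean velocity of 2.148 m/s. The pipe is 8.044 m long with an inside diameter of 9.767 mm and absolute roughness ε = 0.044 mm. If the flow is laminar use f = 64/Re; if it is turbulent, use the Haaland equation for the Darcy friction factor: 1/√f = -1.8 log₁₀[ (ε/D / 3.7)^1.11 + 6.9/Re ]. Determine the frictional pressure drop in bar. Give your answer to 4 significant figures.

Reynolds number Re = ρVD/μ = 989 · 2.148 · 0.009767 / 0.000889 = 2.334e+04.
Re > 4000 → turbulent. Relative roughness ε/D = 4.4e-05/0.009767 = 0.0045. Haaland: 1/√f = -1.8 log₁₀[(0.0045/3.7)^1.11 + 6.9/2.334e+04] = -1.8 log₁₀[0.000582 + 0.000296] = 5.502, so f = 0.03303.
Darcy-Weisbach: ΔP = f(L/D)(ρV²/2) = 0.03303·(8.044/0.009767)·(989·2.148²/2) = 0.03303·823.6·2282 = 6.207e+04 Pa.
ΔP = 6.207e+04 Pa = 0.6207 bar.

ΔP ≈ 0.6207 bar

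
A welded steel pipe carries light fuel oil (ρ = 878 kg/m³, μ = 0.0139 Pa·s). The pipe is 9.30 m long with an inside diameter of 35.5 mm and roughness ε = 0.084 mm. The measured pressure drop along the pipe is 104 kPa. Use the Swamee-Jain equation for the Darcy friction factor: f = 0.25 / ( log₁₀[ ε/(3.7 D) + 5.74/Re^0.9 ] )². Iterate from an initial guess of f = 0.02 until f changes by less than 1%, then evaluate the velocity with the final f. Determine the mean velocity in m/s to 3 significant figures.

Rearranging Darcy-Weisbach: V = √(2·ΔP·D/(f·L·ρ)). With ε/D = 8.4e-05/0.0355 = 0.00237, iterate starting from f = 0.02:
  f = 0.02 → V = √(2·1.04e+05·0.0355/(0.02·9.3·878)) = 6.724 m/s; Re = ρVD/μ = 1.508e+04; f → 0.0322
  f = 0.0322 → V = 5.299 m/s; Re = 1.188e+04; f → 0.03361
  f = 0.03361 → V = 5.187 m/s; Re = 1.163e+04; f → 0.03375
Converged (Δf/f < 1%). With the final f = 0.03375: V = √(2·1.04e+05·0.0355/(0.03375·9.3·878)) = 5.176 m/s.

V ≈ 5.18 m/s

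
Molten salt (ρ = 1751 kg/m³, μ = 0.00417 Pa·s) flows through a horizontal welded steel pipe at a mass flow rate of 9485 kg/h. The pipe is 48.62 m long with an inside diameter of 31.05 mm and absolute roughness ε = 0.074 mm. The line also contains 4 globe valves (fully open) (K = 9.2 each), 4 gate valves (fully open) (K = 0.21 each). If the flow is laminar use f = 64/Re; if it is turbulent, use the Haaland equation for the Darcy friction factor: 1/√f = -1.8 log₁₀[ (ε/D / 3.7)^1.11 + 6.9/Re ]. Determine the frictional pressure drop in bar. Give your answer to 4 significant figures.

ΔP ≈ 2.876 bar

ṁ = 9485 kg/h = 9485/3600 = 2.635 kg/s.
A = πD²/4 = π(0.03105)²/4 = 0.0007572 m²; mean velocity V = ṁ/(ρA) = 2.635/(1751 · 0.0007572) = 1.987 m/s.
Reynolds number Re = ρVD/μ = 1751 · 1.987 · 0.03105 / 0.00417 = 2.591e+04.
Re > 4000 → turbulent. Relative roughness ε/D = 7.4e-05/0.03105 = 0.00238. Haaland: 1/√f = -1.8 log₁₀[(0.00238/3.7)^1.11 + 6.9/2.591e+04] = -1.8 log₁₀[0.000287 + 0.000266] = 5.863, so f = 0.0291.
Total minor-loss coefficient ΣK = 4·9.2 + 4·0.21 = 37.6.
ΔP = [f·L/D + ΣK]·(ρV²/2) = [0.0291·48.62/0.03105 + 37.6]·(1751·1.987²/2) = [45.56 + 37.6]·3457 = 2.876e+05 Pa.
ΔP = 2.876e+05 Pa = 2.876 bar.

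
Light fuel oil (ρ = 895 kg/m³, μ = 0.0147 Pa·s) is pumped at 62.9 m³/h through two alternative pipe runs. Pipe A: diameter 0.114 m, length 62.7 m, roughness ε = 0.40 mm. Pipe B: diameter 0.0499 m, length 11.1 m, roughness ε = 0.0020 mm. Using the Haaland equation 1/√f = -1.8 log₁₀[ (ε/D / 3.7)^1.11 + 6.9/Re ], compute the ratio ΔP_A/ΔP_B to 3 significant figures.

Pipe A: V = Q/A = 0.01747/0.01021 = 1.712 m/s; Re = 1.188e+04; ε/D = 0.00351; Haaland → f = 0.03451; ΔP_A = f(L/D)(ρV²/2) = 2.489e+04 Pa.
Pipe B: V = Q/A = 0.01747/0.001956 = 8.934 m/s; Re = 2.714e+04; ε/D = 4.01e-05; Haaland → f = 0.02395; ΔP_B = f(L/D)(ρV²/2) = 1.903e+05 Pa.
ΔP_A/ΔP_B = 2.489e+04/1.903e+05 = 0.131.

ΔP_A/ΔP_B ≈ 0.131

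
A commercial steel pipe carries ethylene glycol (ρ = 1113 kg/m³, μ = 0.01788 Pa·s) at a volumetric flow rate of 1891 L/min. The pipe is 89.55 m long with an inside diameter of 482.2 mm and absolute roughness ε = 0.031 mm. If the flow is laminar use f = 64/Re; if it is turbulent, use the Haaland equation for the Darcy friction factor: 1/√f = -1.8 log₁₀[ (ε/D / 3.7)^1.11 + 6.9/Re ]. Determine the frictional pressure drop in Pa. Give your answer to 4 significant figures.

Q = 1891 L/min = 1891/60000 = 0.03152 m³/s.
Cross-sectional area A = πD²/4 = π(0.4822)²/4 = 0.1826 m²; mean velocity V = Q/A = 0.03152/0.1826 = 0.1726 m/s.
Reynolds number Re = ρVD/μ = 1113 · 0.1726 · 0.4822 / 0.0179 = 5180.
Re > 4000 → turbulent. Relative roughness ε/D = 3.1e-05/0.4822 = 6.43e-05. Haaland: 1/√f = -1.8 log₁₀[(6.43e-05/3.7)^1.11 + 6.9/5180] = -1.8 log₁₀[5.2e-06 + 0.00133] = 5.173, so f = 0.03737.
Darcy-Weisbach: ΔP = f(L/D)(ρV²/2) = 0.03737·(89.55/0.4822)·(1113·0.1726²/2) = 0.03737·185.7·16.58 = 115 Pa.

ΔP ≈ 115.0 Pa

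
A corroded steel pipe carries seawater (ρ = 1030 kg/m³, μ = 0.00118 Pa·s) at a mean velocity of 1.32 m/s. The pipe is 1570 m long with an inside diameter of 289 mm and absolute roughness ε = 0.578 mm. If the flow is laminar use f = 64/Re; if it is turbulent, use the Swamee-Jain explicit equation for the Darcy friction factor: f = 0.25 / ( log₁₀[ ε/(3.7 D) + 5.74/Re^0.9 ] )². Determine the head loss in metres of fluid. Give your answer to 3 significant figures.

Reynolds number Re = ρVD/μ = 1030 · 1.32 · 0.289 / 0.00118 = 3.33e+05.
Re > 4000 → turbulent. Relative roughness ε/D = 0.000578/0.289 = 0.002. Swamee-Jain: f = 0.25/(log₁₀[0.002/3.7 + 5.74/3.33e+05^0.9])² = 0.25/(log₁₀[0.000541 + 6.15e-05])² = 0.25/(-3.22)² = 0.02411.
Darcy-Weisbach: ΔP = f(L/D)(ρV²/2) = 0.02411·(1570/0.289)·(1030·1.32²/2) = 0.02411·5433·897.3 = 1.175e+05 Pa.
Head loss h_f = ΔP/(ρg) = 1.175e+05/(1030·9.81) = 11.6 m.

h_f ≈ 11.6 m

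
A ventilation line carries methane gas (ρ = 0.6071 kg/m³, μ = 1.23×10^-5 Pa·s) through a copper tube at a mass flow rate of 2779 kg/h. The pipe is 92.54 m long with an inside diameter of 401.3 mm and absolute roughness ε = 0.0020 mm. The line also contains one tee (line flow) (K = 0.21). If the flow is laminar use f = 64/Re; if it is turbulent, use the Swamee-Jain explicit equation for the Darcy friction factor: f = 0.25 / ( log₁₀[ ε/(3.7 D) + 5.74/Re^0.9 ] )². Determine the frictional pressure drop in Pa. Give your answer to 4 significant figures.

ṁ = 2779 kg/h = 2779/3600 = 0.7719 kg/s.
A = πD²/4 = π(0.4013)²/4 = 0.1265 m²; mean velocity V = ṁ/(ρA) = 0.7719/(0.6071 · 0.1265) = 10.05 m/s.
Reynolds number Re = ρVD/μ = 0.6071 · 10.05 · 0.4013 / 1.23e-05 = 1.991e+05.
Re > 4000 → turbulent. Relative roughness ε/D = 2e-06/0.4013 = 4.98e-06. Swamee-Jain: f = 0.25/(log₁₀[4.98e-06/3.7 + 5.74/1.991e+05^0.9])² = 0.25/(log₁₀[1.35e-06 + 9.77e-05])² = 0.25/(-4.004)² = 0.01559.
Total minor-loss coefficient ΣK = 1·0.21 = 0.21.
ΔP = [f·L/D + ΣK]·(ρV²/2) = [0.01559·92.54/0.4013 + 0.21]·(0.6071·10.05²/2) = [3.595 + 0.21]·30.68 = 116.7 Pa.

ΔP ≈ 116.7 Pa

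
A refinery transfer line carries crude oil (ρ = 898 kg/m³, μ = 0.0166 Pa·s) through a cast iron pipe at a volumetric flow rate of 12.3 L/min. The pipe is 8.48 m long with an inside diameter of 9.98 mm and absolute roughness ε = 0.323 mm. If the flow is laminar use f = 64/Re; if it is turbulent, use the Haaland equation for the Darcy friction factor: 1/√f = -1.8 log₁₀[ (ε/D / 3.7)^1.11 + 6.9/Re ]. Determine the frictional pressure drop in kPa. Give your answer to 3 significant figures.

Q = 12.3 L/min = 12.3/60000 = 0.000205 m³/s.
Cross-sectional area A = πD²/4 = π(0.00998)²/4 = 7.823e-05 m²; mean velocity V = Q/A = 0.000205/7.823e-05 = 2.621 m/s.
Reynolds number Re = ρVD/μ = 898 · 2.621 · 0.00998 / 0.0166 = 1415.
Re < 2300 → laminar flow, so f = 64/Re = 64/1415 = 0.04524 (the turbulent correlation is not needed).
Darcy-Weisbach: ΔP = f(L/D)(ρV²/2) = 0.04524·(8.48/0.00998)·(898·2.621²/2) = 0.04524·849.7·3084 = 1.185e+05 Pa.
ΔP = 1.185e+05 Pa = 119 kPa.

ΔP ≈ 119 kPa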